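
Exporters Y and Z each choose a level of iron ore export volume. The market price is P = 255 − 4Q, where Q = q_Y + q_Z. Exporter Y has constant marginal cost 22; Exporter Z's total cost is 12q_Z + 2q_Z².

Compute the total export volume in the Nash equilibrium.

Exporter Y's profit: π = q_Y(255 − 4(q_Y + q_Z)) − 22q_Y.
∂π/∂q_Y = 233 − 8q_Y − 4q_Z = 0, so q_Y = 29.125 − 0.5q_Z.
For Z: ∂π/∂q_Z = 243 − 12q_Z − 4q_Y = 0 ⇒ q_Z = 20.25 − (1/3)q_Y.
Plugging q_Z into Y's best response: q_Y = 29.125 − 0.5(20.25 − (1/3)q_Y) ⇒ (5/6)q_Y = 19, so q_Y = 22.8.
Then q_Z = 20.25 − (1/3)·22.8 = 12.65.
Total export volume: 22.8 + 12.65 = 35.45.

35.45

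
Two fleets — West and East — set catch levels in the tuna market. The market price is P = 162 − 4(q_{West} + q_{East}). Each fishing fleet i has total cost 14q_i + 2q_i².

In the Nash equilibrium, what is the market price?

Fishing fleet West's profit: π = q_{West}(162 − 4(q_{West} + q_{East})) − 14q_{West} − 2q_{West}².
∂π/∂q_{West} = 148 − 12q_{West} − 4q_{East} = 0, so q_{West} = 37/3 − (1/3)q_{East}.
By symmetry q_{East} = q_{West}; substituting into the reaction function, (4/3)q_{West} = 37/3 and q_{West} = 9.25.
Equilibrium price: P = 162 − 4·18.5 = 88.

88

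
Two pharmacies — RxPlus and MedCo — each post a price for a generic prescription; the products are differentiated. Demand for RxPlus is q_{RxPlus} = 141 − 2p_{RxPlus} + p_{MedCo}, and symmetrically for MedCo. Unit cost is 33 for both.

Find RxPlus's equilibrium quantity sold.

RxPlus's profit: π = (p_{RxPlus} − 33)(141 − 2p_{RxPlus} + p_{MedCo}).
∂π/∂p_{RxPlus} = 207 − 4p_{RxPlus} + p_{MedCo} = 0 ⇒ p_{RxPlus} = 51.75 + 0.25p_{MedCo}.
Setting p_{RxPlus} = p_{MedCo} in the reaction function: p_{RxPlus} = 51.75 + 0.25p_{RxPlus}, so p_{RxPlus} = 51.75 / 0.75 = 69.
q_{RxPlus} = 141 − 2·69 + 69 = 72.

72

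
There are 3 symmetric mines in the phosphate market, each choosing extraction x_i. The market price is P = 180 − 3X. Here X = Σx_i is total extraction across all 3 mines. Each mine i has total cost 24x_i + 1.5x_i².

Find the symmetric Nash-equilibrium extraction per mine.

A representative mine's profit is π_i = x_i(180 − 3X) − 24x_i − 1.5x_i², with X = x_i + Σ_{j≠i} x_j.
First-order condition: 156 − 9x_i − 3Σ_{j≠i} x_j = 0.
With identical mines, set every x_j = x: then 156 − 9x − 6x = 0, i.e. x = 156/15 = 10.4.

10.4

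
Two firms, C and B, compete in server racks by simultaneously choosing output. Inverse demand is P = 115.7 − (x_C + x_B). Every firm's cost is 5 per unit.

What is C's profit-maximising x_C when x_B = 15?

Firm C's profit: π = x_C(115.7 − (x_C + x_B)) − 5x_C.
∂π/∂x_C = 110.7 − 2x_C − x_B = 0, so x_C = 55.35 − 0.5x_B.
At x_B = 15: x_C = 55.35 − 0.5·15 = 47.85.

47.85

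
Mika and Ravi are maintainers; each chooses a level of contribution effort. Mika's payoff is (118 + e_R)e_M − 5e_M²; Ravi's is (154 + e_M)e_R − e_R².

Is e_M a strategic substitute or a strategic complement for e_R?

Expanding Mika's payoff: 118e_M + e_Re_M − 5e_M².
∂π/∂e_M = 118 + e_R − 10e_M = 0, so e_M = 11.8 + 0.1e_R.
The best-response slope de_M/de_R = 0.1 > 0: the reaction function is upward-sloping, so the choices are strategic complements.

strategic complements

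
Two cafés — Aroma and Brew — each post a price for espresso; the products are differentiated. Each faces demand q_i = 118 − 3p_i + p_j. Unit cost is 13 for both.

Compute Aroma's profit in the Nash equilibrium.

1015.68

Aroma's profit: π = (p_{Aroma} − 13)(118 − 3p_{Aroma} + p_{Brew}).
∂π/∂p_{Aroma} = 157 − 6p_{Aroma} + p_{Brew} = 0 ⇒ p_{Aroma} = 157/6 + (1/6)p_{Brew}.
The game is symmetric, so in equilibrium p_{Brew} = p_{Aroma}: the reaction function gives (5/6)p_{Aroma} = 157/6, hence p_{Aroma} = 31.4.
q_{Aroma} = 118 − 3·31.4 + 31.4 = 55.2.
Profit = (31.4 − 13)·55.2 = 1015.68.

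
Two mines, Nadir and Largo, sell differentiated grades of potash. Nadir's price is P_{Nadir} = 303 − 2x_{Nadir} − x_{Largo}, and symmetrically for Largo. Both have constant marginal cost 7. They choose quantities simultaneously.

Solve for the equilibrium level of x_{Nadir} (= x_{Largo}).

Mine Nadir's profit: π = x_{Nadir}(303 − 2x_{Nadir} − x_{Largo}) − 7x_{Nadir}.
∂π/∂x_{Nadir} = 296 − 4x_{Nadir} − x_{Largo} = 0 ⇒ x_{Nadir} = 74 − 0.25x_{Largo}.
The game is symmetric, so in equilibrium x_{Largo} = x_{Nadir}: the reaction function gives 1.25x_{Nadir} = 74, hence x_{Nadir} = 59.2.

59.2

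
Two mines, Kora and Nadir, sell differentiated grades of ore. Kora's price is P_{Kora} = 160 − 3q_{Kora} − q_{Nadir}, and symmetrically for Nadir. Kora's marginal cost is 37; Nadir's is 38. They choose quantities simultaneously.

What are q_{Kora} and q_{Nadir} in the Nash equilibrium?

17.6, 17.4

Mine Kora's profit: π = q_{Kora}(160 − 3q_{Kora} − q_{Nadir}) − 37q_{Kora}.
∂π/∂q_{Kora} = 123 − 6q_{Kora} − q_{Nadir} = 0 ⇒ q_{Kora} = 20.5 − (1/6)q_{Nadir}.
Similarly q_{Nadir} = 61/3 − (1/6)q_{Kora}.
Substituting the second reaction function into the first: q_{Kora} = 20.5 − (1/6)(61/3 − (1/6)q_{Kora}), which gives (35/36)q_{Kora} = 154/9 ⇒ q_{Kora} = 17.6.
Then q_{Nadir} = 61/3 − (1/6)·17.6 = 17.4.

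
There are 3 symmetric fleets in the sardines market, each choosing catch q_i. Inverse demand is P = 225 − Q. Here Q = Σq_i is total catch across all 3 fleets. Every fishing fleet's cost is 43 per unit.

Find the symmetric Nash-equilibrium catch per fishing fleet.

A representative fishing fleet's profit is π_i = q_i(225 − Q) − 43q_i, with Q = q_i + Σ_{j≠i} q_j.
First-order condition: 182 − 2q_i − Σ_{j≠i} q_j = 0.
Imposing symmetry (q_j = q for all j) turns Σ_{j≠i} q_j into 2q, so 182 = 4q and q = 45.5.

45.5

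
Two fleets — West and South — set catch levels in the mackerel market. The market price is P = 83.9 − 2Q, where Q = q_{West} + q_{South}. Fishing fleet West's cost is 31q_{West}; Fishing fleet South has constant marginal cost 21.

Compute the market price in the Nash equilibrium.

Fishing fleet West's profit: π = q_{West}(83.9 − 2(q_{West} + q_{South})) − 31q_{West}.
∂π/∂q_{West} = 52.9 − 4q_{West} − 2q_{South} = 0, so q_{West} = 13.225 − 0.5q_{South}.
By the same steps for South: q_{South} = 15.725 − 0.5q_{West}.
Plugging q_{South} into West's best response: q_{West} = 13.225 − 0.5(15.725 − 0.5q_{West}) ⇒ 0.75q_{West} = 5.3625, so q_{West} = 7.15.
Then q_{South} = 15.725 − 0.5·7.15 = 12.15.
Equilibrium price: P = 83.9 − 2·19.3 = 45.3.

45.3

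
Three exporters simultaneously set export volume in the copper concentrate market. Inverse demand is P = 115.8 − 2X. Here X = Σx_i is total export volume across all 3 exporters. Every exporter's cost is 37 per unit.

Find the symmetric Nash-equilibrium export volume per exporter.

A representative exporter's profit is π_i = x_i(115.8 − 2X) − 37x_i, with X = x_i + Σ_{j≠i} x_j.
First-order condition: 78.8 − 4x_i − 2Σ_{j≠i} x_j = 0.
Imposing symmetry (x_j = x for all j) turns Σ_{j≠i} x_j into 2x, so 78.8 = 8x and x = 9.85.

9.85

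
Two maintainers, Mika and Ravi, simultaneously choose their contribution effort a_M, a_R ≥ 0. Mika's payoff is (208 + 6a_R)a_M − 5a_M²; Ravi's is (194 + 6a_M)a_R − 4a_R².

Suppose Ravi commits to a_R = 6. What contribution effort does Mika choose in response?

24.4

Expanding Mika's payoff: 208a_M + 6a_Ra_M − 5a_M².
∂π/∂a_M = 208 + 6a_R − 10a_M = 0, so a_M = 20.8 + 0.6a_R.
At a_R = 6: a_M = 20.8 + 0.6·6 = 24.4.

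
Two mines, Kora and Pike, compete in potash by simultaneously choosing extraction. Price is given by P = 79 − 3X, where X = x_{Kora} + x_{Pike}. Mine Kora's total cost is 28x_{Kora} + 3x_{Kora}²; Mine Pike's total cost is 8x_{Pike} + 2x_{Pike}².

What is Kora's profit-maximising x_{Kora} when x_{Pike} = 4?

Mine Kora's profit: π = x_{Kora}(79 − 3(x_{Kora} + x_{Pike})) − 28x_{Kora} − 3x_{Kora}².
∂π/∂x_{Kora} = 51 − 12x_{Kora} − 3x_{Pike} = 0, so x_{Kora} = 4.25 − 0.25x_{Pike}.
At x_{Pike} = 4: x_{Kora} = 4.25 − 0.25·4 = 3.25.

3.25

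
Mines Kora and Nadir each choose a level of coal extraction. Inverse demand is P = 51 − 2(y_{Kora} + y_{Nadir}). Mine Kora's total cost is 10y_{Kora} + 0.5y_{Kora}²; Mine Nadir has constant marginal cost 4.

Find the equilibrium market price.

23.125

Mine Kora's profit: π = y_{Kora}(51 − 2(y_{Kora} + y_{Nadir})) − 10y_{Kora} − 0.5y_{Kora}².
∂π/∂y_{Kora} = 41 − 5y_{Kora} − 2y_{Nadir} = 0, so y_{Kora} = 8.2 − 0.4y_{Nadir}.
For Nadir: ∂π/∂y_{Nadir} = 47 − 4y_{Nadir} − 2y_{Kora} = 0 ⇒ y_{Nadir} = 11.75 − 0.5y_{Kora}.
Substituting the second reaction function into the first: y_{Kora} = 8.2 − 0.4(11.75 − 0.5y_{Kora}), which gives 0.8y_{Kora} = 3.5 ⇒ y_{Kora} = 4.375.
Then y_{Nadir} = 11.75 − 0.5·4.375 = 9.5625.
Equilibrium price: P = 51 − 2·13.9375 = 23.125.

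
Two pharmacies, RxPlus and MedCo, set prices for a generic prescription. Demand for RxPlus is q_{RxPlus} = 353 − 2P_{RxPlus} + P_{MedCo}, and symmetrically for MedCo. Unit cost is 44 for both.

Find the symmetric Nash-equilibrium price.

147

RxPlus's profit: π = (P_{RxPlus} − 44)(353 − 2P_{RxPlus} + P_{MedCo}).
∂π/∂P_{RxPlus} = 441 − 4P_{RxPlus} + P_{MedCo} = 0 ⇒ P_{RxPlus} = 110.25 + 0.25P_{MedCo}.
Setting P_{RxPlus} = P_{MedCo} in the reaction function: P_{RxPlus} = 110.25 + 0.25P_{RxPlus}, so P_{RxPlus} = 110.25 / 0.75 = 147.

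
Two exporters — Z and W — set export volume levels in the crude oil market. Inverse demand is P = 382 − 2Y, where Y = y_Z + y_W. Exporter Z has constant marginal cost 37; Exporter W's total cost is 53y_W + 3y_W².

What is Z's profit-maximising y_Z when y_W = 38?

67.25

Exporter Z's profit: π = y_Z(382 − 2(y_Z + y_W)) − 37y_Z.
∂π/∂y_Z = 345 − 4y_Z − 2y_W = 0, so y_Z = 86.25 − 0.5y_W.
At y_W = 38: y_Z = 86.25 − 0.5·38 = 67.25.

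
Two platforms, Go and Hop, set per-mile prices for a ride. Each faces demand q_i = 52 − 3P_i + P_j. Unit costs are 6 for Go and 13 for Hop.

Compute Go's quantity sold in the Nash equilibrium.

25.8

Go's profit: π = (P_{Go} − 6)(52 − 3P_{Go} + P_{Hop}).
∂π/∂P_{Go} = 70 − 6P_{Go} + P_{Hop} = 0 ⇒ P_{Go} = 35/3 + (1/6)P_{Hop}.
Similarly P_{Hop} = 91/6 + (1/6)P_{Go}.
Solving the two reaction functions simultaneously: (1 − (1/6)(1/6))P_{Go} = 35/3 + (1/6)·(91/6), so (35/36)P_{Go} = 511/36 and P_{Go} = 14.6.
Then P_{Hop} = 91/6 + (1/6)·14.6 = 17.6.
q_{Go} = 52 − 3·14.6 + 17.6 = 25.8.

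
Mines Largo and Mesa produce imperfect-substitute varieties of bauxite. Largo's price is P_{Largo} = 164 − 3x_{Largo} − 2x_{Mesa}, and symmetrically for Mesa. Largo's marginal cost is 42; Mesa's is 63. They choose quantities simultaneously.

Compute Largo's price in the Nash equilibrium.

91.6875

Mine Largo's profit: π = x_{Largo}(164 − 3x_{Largo} − 2x_{Mesa}) − 42x_{Largo}.
∂π/∂x_{Largo} = 122 − 6x_{Largo} − 2x_{Mesa} = 0 ⇒ x_{Largo} = 61/3 − (1/3)x_{Mesa}.
Similarly x_{Mesa} = 101/6 − (1/3)x_{Largo}.
Solving the two reaction functions simultaneously: (1 − (−1/3)(−1/3))x_{Largo} = 61/3 − (1/3)·(101/6), so (8/9)x_{Largo} = 265/18 and x_{Largo} = 16.5625.
Then x_{Mesa} = 101/6 − (1/3)·16.5625 = 11.3125.
P_{Largo} = 164 − 3·16.5625 − 2·11.3125 = 91.6875.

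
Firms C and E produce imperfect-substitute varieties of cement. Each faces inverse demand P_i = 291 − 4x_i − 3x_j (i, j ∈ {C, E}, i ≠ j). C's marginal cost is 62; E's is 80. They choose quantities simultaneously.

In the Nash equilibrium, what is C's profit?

Firm C's profit: π = x_C(291 − 4x_C − 3x_E) − 62x_C.
∂π/∂x_C = 229 − 8x_C − 3x_E = 0 ⇒ x_C = 28.625 − 0.375x_E.
Similarly x_E = 26.375 − 0.375x_C.
Substituting the second reaction function into the first: x_C = 28.625 − 0.375(26.375 − 0.375x_C), which gives (55/64)x_C = 1199/64 ⇒ x_C = 21.8.
Then x_E = 26.375 − 0.375·21.8 = 18.2.
P_C = 291 − 4·21.8 − 3·18.2 = 149.2.
Profit = (149.2 − 62)·21.8 = 1900.96.

1900.96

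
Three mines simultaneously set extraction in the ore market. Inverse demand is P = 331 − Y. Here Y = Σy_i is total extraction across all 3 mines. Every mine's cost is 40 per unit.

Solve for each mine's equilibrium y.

72.75

A representative mine's profit is π_i = y_i(331 − Y) − 40y_i, with Y = y_i + Σ_{j≠i} y_j.
First-order condition: 291 − 2y_i − Σ_{j≠i} y_j = 0.
Imposing symmetry (y_j = y for all j) turns Σ_{j≠i} y_j into 2y, so 291 = 4y and y = 72.75.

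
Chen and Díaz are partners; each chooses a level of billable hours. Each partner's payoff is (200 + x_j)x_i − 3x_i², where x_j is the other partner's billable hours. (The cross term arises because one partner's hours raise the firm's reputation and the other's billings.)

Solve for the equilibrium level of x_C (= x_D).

40

Chen's payoff is (200 + x_D)x_C − 3x_C².
∂π/∂x_C = 200 + x_D − 6x_C = 0, so x_C = 100/3 + (1/6)x_D.
By symmetry x_D = x_C; substituting into the reaction function, (5/6)x_C = 100/3 and x_C = 40.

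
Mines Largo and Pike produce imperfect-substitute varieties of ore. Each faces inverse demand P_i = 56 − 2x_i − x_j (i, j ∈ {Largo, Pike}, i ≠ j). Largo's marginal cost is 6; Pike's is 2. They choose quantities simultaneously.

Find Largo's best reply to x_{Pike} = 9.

10.25

Mine Largo's profit: π = x_{Largo}(56 − 2x_{Largo} − x_{Pike}) − 6x_{Largo}.
∂π/∂x_{Largo} = 50 − 4x_{Largo} − x_{Pike} = 0 ⇒ x_{Largo} = 12.5 − 0.25x_{Pike}.
At x_{Pike} = 9: x_{Largo} = 12.5 − 0.25·9 = 10.25.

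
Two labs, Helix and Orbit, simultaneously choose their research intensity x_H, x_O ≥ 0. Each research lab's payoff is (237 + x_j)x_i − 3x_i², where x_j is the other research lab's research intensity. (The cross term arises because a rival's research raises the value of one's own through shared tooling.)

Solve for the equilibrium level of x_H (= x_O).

47.4

Helix's payoff is (237 + x_O)x_H − 3x_H².
∂π/∂x_H = 237 + x_O − 6x_H = 0, so x_H = 39.5 + (1/6)x_O.
The game is symmetric, so in equilibrium x_O = x_H: the reaction function gives (5/6)x_H = 39.5, hence x_H = 47.4.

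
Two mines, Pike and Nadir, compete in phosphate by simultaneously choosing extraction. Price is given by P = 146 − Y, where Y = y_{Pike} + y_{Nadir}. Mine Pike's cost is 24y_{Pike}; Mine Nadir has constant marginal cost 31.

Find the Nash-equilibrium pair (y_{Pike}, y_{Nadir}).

43, 36

Mine Pike's profit: π = y_{Pike}(146 − (y_{Pike} + y_{Nadir})) − 24y_{Pike}.
∂π/∂y_{Pike} = 122 − 2y_{Pike} − y_{Nadir} = 0, so y_{Pike} = 61 − 0.5y_{Nadir}.
By the same steps for Nadir: y_{Nadir} = 57.5 − 0.5y_{Pike}.
Substituting the second reaction function into the first: y_{Pike} = 61 − 0.5(57.5 − 0.5y_{Pike}), which gives 0.75y_{Pike} = 32.25 ⇒ y_{Pike} = 43.
Then y_{Nadir} = 57.5 − 0.5·43 = 36.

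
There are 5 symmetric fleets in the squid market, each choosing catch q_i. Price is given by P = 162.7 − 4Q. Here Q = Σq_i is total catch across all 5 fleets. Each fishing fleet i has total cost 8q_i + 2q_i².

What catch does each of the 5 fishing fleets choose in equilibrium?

A representative fishing fleet's profit is π_i = q_i(162.7 − 4Q) − 8q_i − 2q_i², with Q = q_i + Σ_{j≠i} q_j.
First-order condition: 154.7 − 12q_i − 4Σ_{j≠i} q_j = 0.
In a symmetric equilibrium every fishing fleet chooses the same q, so Σ_{j≠i} q_j = 4q. The condition becomes 154.7 − 28q = 0, giving q = 154.7/28 = 5.525.

5.525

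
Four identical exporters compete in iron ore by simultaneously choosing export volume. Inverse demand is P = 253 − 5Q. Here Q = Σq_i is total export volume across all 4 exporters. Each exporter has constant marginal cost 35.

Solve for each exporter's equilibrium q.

A representative exporter's profit is π_i = q_i(253 − 5Q) − 35q_i, with Q = q_i + Σ_{j≠i} q_j.
First-order condition: 218 − 10q_i − 5Σ_{j≠i} q_j = 0.
Imposing symmetry (q_j = q for all j) turns Σ_{j≠i} q_j into 3q, so 218 = 25q and q = 8.72.

8.72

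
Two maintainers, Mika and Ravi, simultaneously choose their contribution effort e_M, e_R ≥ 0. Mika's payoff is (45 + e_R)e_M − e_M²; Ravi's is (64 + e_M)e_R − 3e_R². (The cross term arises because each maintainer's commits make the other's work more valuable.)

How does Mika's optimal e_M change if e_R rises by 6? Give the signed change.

Expanding Mika's payoff: 45e_M + e_Re_M − e_M².
∂π/∂e_M = 45 + e_R − 2e_M = 0, so e_M = 22.5 + 0.5e_R.
The reaction-function slope is 0.5, so a 6-unit rise in e_R moves e_M by 0.5 × 6 = 3. Mika's best response rises — the actions are strategic complements.

3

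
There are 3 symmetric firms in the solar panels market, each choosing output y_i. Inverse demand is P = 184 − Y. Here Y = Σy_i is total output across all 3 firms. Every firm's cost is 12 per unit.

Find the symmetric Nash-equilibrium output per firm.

A representative firm's profit is π_i = y_i(184 − Y) − 12y_i, with Y = y_i + Σ_{j≠i} y_j.
First-order condition: 172 − 2y_i − Σ_{j≠i} y_j = 0.
Imposing symmetry (y_j = y for all j) turns Σ_{j≠i} y_j into 2y, so 172 = 4y and y = 43.

43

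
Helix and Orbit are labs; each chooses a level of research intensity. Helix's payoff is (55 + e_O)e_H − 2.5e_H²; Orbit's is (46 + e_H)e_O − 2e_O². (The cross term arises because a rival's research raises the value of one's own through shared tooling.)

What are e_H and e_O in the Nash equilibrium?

14, 15

Expanding Helix's payoff: 55e_H + e_Oe_H − 2.5e_H².
∂π/∂e_H = 55 + e_O − 5e_H = 0, so e_H = 11 + 0.2e_O.
Likewise for Orbit: e_O = 11.5 + 0.25e_H.
Substituting the second reaction function into the first: e_H = 11 + 0.2(11.5 + 0.25e_H), which gives 0.95e_H = 13.3 ⇒ e_H = 14.
Then e_O = 11.5 + 0.25·14 = 15.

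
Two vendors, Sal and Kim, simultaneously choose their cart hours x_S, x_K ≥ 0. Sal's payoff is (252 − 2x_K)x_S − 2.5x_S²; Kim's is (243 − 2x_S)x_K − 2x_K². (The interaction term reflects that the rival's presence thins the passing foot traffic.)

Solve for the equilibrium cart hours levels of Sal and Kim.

Expanding Sal's payoff: 252x_S − 2x_Kx_S − 2.5x_S².
∂π/∂x_S = 252 − 2x_K − 5x_S = 0, so x_S = 50.4 − 0.4x_K.
Likewise for Kim: x_K = 60.75 − 0.5x_S.
Plugging x_K into Sal's best response: x_S = 50.4 − 0.4(60.75 − 0.5x_S) ⇒ 0.8x_S = 26.1, so x_S = 32.625.
Then x_K = 60.75 − 0.5·32.625 = 44.4375.

32.625, 44.4375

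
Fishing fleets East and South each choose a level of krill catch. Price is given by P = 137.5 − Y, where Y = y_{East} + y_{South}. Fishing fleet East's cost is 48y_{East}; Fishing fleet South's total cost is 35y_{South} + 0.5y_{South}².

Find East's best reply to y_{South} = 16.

Fishing fleet East's profit: π = y_{East}(137.5 − (y_{East} + y_{South})) − 48y_{East}.
∂π/∂y_{East} = 89.5 − 2y_{East} − y_{South} = 0, so y_{East} = 44.75 − 0.5y_{South}.
At y_{South} = 16: y_{East} = 44.75 − 0.5·16 = 36.75.

36.75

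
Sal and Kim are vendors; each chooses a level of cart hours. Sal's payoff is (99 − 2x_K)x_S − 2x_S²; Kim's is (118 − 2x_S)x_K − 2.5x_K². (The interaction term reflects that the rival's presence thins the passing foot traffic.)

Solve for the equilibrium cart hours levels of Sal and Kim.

16.1875, 17.125

Expanding Sal's payoff: 99x_S − 2x_Kx_S − 2x_S².
∂π/∂x_S = 99 − 2x_K − 4x_S = 0, so x_S = 24.75 − 0.5x_K.
Likewise for Kim: x_K = 23.6 − 0.4x_S.
Solving the two reaction functions simultaneously: (1 − (−0.5)(−0.4))x_S = 24.75 − 0.5·23.6, so 0.8x_S = 12.95 and x_S = 16.1875.
Then x_K = 23.6 − 0.4·16.1875 = 17.125.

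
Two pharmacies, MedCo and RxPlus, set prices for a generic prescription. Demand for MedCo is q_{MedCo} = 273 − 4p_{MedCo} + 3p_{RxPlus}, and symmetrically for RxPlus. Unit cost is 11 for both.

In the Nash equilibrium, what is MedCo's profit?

MedCo's profit: π = (p_{MedCo} − 11)(273 − 4p_{MedCo} + 3p_{RxPlus}).
∂π/∂p_{MedCo} = 317 − 8p_{MedCo} + 3p_{RxPlus} = 0 ⇒ p_{MedCo} = 39.625 + 0.375p_{RxPlus}.
The game is symmetric, so in equilibrium p_{RxPlus} = p_{MedCo}: the reaction function gives 0.625p_{MedCo} = 39.625, hence p_{MedCo} = 63.4.
q_{MedCo} = 273 − 4·63.4 + 3·63.4 = 209.6.
Profit = (63.4 − 11)·209.6 = 10983.04.

10983.04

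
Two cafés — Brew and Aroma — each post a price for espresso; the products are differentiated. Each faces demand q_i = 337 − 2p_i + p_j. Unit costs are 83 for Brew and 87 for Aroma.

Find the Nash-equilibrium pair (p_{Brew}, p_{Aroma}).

168.2, 169.8

Brew's profit: π = (p_{Brew} − 83)(337 − 2p_{Brew} + p_{Aroma}).
∂π/∂p_{Brew} = 503 − 4p_{Brew} + p_{Aroma} = 0 ⇒ p_{Brew} = 125.75 + 0.25p_{Aroma}.
Similarly p_{Aroma} = 127.75 + 0.25p_{Brew}.
Solving the two reaction functions simultaneously: (1 − (0.25)(0.25))p_{Brew} = 125.75 + 0.25·127.75, so 0.9375p_{Brew} = 157.6875 and p_{Brew} = 168.2.
Then p_{Aroma} = 127.75 + 0.25·168.2 = 169.8.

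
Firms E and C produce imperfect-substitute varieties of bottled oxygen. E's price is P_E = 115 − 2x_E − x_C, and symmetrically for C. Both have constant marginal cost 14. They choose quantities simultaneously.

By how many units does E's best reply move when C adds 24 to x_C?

-6

Firm E's profit: π = x_E(115 − 2x_E − x_C) − 14x_E.
∂π/∂x_E = 101 − 4x_E − x_C = 0 ⇒ x_E = 25.25 − 0.25x_C.
The reaction-function slope is −0.25, so a 24-unit rise in x_C moves x_E by −0.25 × 24 = −6. E's best response falls — the actions are strategic substitutes.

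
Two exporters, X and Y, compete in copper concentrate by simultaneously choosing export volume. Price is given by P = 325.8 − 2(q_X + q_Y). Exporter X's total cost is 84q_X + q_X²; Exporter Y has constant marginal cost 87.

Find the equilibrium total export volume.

Exporter X's profit: π = q_X(325.8 − 2(q_X + q_Y)) − 84q_X − q_X².
∂π/∂q_X = 241.8 − 6q_X − 2q_Y = 0, so q_X = 40.3 − (1/3)q_Y.
For Y: ∂π/∂q_Y = 238.8 − 4q_Y − 2q_X = 0 ⇒ q_Y = 59.7 − 0.5q_X.
Solving the two reaction functions simultaneously: (1 − (−1/3)(−0.5))q_X = 40.3 − (1/3)·59.7, so (5/6)q_X = 20.4 and q_X = 24.48.
Then q_Y = 59.7 − 0.5·24.48 = 47.46.
Total export volume: 24.48 + 47.46 = 71.94.

71.94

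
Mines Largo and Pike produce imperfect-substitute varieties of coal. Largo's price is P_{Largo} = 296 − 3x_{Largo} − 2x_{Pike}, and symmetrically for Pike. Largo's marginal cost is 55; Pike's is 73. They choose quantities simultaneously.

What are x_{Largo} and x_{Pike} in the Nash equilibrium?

31.25, 26.75

Mine Largo's profit: π = x_{Largo}(296 − 3x_{Largo} − 2x_{Pike}) − 55x_{Largo}.
∂π/∂x_{Largo} = 241 − 6x_{Largo} − 2x_{Pike} = 0 ⇒ x_{Largo} = 241/6 − (1/3)x_{Pike}.
Similarly x_{Pike} = 223/6 − (1/3)x_{Largo}.
Substituting the second reaction function into the first: x_{Largo} = 241/6 − (1/3)(223/6 − (1/3)x_{Largo}), which gives (8/9)x_{Largo} = 250/9 ⇒ x_{Largo} = 31.25.
Then x_{Pike} = 223/6 − (1/3)·31.25 = 26.75.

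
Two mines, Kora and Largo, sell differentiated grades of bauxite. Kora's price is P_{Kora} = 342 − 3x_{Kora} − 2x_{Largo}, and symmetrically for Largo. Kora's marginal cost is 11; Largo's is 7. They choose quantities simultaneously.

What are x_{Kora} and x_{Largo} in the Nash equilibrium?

41.125, 42.125

Mine Kora's profit: π = x_{Kora}(342 − 3x_{Kora} − 2x_{Largo}) − 11x_{Kora}.
∂π/∂x_{Kora} = 331 − 6x_{Kora} − 2x_{Largo} = 0 ⇒ x_{Kora} = 331/6 − (1/3)x_{Largo}.
Similarly x_{Largo} = 335/6 − (1/3)x_{Kora}.
Substituting the second reaction function into the first: x_{Kora} = 331/6 − (1/3)(335/6 − (1/3)x_{Kora}), which gives (8/9)x_{Kora} = 329/9 ⇒ x_{Kora} = 41.125.
Then x_{Largo} = 335/6 − (1/3)·41.125 = 42.125.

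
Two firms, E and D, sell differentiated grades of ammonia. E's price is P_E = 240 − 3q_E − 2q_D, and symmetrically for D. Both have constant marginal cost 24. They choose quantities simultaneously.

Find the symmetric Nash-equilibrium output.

Firm E's profit: π = q_E(240 − 3q_E − 2q_D) − 24q_E.
∂π/∂q_E = 216 − 6q_E − 2q_D = 0 ⇒ q_E = 36 − (1/3)q_D.
Setting q_E = q_D in the reaction function: q_E = 36 − (1/3)q_E, so q_E = 36 / (4/3) = 27.

27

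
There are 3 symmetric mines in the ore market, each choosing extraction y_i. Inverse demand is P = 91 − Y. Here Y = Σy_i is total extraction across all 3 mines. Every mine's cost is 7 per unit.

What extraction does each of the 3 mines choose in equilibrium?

A representative mine's profit is π_i = y_i(91 − Y) − 7y_i, with Y = y_i + Σ_{j≠i} y_j.
First-order condition: 84 − 2y_i − Σ_{j≠i} y_j = 0.
Imposing symmetry (y_j = y for all j) turns Σ_{j≠i} y_j into 2y, so 84 = 4y and y = 21.

21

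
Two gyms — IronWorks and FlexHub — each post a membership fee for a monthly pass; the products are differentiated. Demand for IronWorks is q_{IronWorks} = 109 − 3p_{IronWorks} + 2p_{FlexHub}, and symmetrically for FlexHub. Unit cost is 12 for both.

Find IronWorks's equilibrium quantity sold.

72.75

IronWorks's profit: π = (p_{IronWorks} − 12)(109 − 3p_{IronWorks} + 2p_{FlexHub}).
∂π/∂p_{IronWorks} = 145 − 6p_{IronWorks} + 2p_{FlexHub} = 0 ⇒ p_{IronWorks} = 145/6 + (1/3)p_{FlexHub}.
Setting p_{IronWorks} = p_{FlexHub} in the reaction function: p_{IronWorks} = 145/6 + (1/3)p_{IronWorks}, so p_{IronWorks} = (145/6) / (2/3) = 36.25.
q_{IronWorks} = 109 − 3·36.25 + 2·36.25 = 72.75.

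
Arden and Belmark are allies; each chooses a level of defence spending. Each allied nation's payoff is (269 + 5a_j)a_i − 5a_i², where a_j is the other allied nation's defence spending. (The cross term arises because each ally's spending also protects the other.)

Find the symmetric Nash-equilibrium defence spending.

53.8

Arden's payoff is (269 + 5a_B)a_A − 5a_A².
∂π/∂a_A = 269 + 5a_B − 10a_A = 0, so a_A = 26.9 + 0.5a_B.
Setting a_A = a_B in the reaction function: a_A = 26.9 + 0.5a_A, so a_A = 26.9 / 0.5 = 53.8.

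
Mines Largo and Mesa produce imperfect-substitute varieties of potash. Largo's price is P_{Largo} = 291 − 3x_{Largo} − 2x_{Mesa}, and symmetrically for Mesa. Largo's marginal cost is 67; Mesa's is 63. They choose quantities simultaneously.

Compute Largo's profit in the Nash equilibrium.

2310.1875

Mine Largo's profit: π = x_{Largo}(291 − 3x_{Largo} − 2x_{Mesa}) − 67x_{Largo}.
∂π/∂x_{Largo} = 224 − 6x_{Largo} − 2x_{Mesa} = 0 ⇒ x_{Largo} = 112/3 − (1/3)x_{Mesa}.
Similarly x_{Mesa} = 38 − (1/3)x_{Largo}.
Solving the two reaction functions simultaneously: (1 − (−1/3)(−1/3))x_{Largo} = 112/3 − (1/3)·38, so (8/9)x_{Largo} = 74/3 and x_{Largo} = 27.75.
Then x_{Mesa} = 38 − (1/3)·27.75 = 28.75.
P_{Largo} = 291 − 3·27.75 − 2·28.75 = 150.25.
Profit = (150.25 − 67)·27.75 = 2310.1875.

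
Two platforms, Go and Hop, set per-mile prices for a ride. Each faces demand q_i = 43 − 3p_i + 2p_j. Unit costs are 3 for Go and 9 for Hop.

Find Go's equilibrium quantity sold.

33.375

Go's profit: π = (p_{Go} − 3)(43 − 3p_{Go} + 2p_{Hop}).
∂π/∂p_{Go} = 52 − 6p_{Go} + 2p_{Hop} = 0 ⇒ p_{Go} = 26/3 + (1/3)p_{Hop}.
Similarly p_{Hop} = 35/3 + (1/3)p_{Go}.
Plugging p_{Hop} into Go's best response: p_{Go} = 26/3 + (1/3)(35/3 + (1/3)p_{Go}) ⇒ (8/9)p_{Go} = 113/9, so p_{Go} = 14.125.
Then p_{Hop} = 35/3 + (1/3)·14.125 = 16.375.
q_{Go} = 43 − 3·14.125 + 2·16.375 = 33.375.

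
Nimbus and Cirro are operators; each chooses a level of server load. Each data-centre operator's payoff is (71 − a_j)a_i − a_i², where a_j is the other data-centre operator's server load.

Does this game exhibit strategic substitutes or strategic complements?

strategic substitutes

Nimbus's payoff is (71 − a_C)a_N − a_N².
∂π/∂a_N = 71 − a_C − 2a_N = 0, so a_N = 35.5 − 0.5a_C.
The best-response slope da_N/da_C = −0.5 < 0: the reaction function is downward-sloping, so the choices are strategic substitutes.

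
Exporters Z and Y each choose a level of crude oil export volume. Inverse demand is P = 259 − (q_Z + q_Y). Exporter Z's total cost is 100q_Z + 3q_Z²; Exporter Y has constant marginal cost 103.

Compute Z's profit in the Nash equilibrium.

466.56

Exporter Z's profit: π = q_Z(259 − (q_Z + q_Y)) − 100q_Z − 3q_Z².
∂π/∂q_Z = 159 − 8q_Z − q_Y = 0, so q_Z = 19.875 − 0.125q_Y.
For Y: ∂π/∂q_Y = 156 − 2q_Y − q_Z = 0 ⇒ q_Y = 78 − 0.5q_Z.
Substituting the second reaction function into the first: q_Z = 19.875 − 0.125(78 − 0.5q_Z), which gives 0.9375q_Z = 10.125 ⇒ q_Z = 10.8.
Then q_Y = 78 − 0.5·10.8 = 72.6.
Price P = 259 − 83.4 = 175.6.
Z's profit: (175.6 − 100)·10.8 − 3(10.8)² = 466.56.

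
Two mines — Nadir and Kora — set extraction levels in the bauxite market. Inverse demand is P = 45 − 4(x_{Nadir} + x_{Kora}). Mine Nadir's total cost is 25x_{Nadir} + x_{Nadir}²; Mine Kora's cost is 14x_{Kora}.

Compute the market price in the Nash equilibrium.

28.375

Mine Nadir's profit: π = x_{Nadir}(45 − 4(x_{Nadir} + x_{Kora})) − 25x_{Nadir} − x_{Nadir}².
∂π/∂x_{Nadir} = 20 − 10x_{Nadir} − 4x_{Kora} = 0, so x_{Nadir} = 2 − 0.4x_{Kora}.
For Kora: ∂π/∂x_{Kora} = 31 − 8x_{Kora} − 4x_{Nadir} = 0 ⇒ x_{Kora} = 3.875 − 0.5x_{Nadir}.
Plugging x_{Kora} into Nadir's best response: x_{Nadir} = 2 − 0.4(3.875 − 0.5x_{Nadir}) ⇒ 0.8x_{Nadir} = 0.45, so x_{Nadir} = 0.5625.
Then x_{Kora} = 3.875 − 0.5·0.5625 = 115/32.
Equilibrium price: P = 45 − 4·(133/32) = 28.375.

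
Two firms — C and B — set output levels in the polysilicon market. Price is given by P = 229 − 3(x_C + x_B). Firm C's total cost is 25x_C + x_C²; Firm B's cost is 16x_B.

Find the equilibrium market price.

100

Firm C's profit: π = x_C(229 − 3(x_C + x_B)) − 25x_C − x_C².
∂π/∂x_C = 204 − 8x_C − 3x_B = 0, so x_C = 25.5 − 0.375x_B.
For B: ∂π/∂x_B = 213 − 6x_B − 3x_C = 0 ⇒ x_B = 35.5 − 0.5x_C.
Substituting the second reaction function into the first: x_C = 25.5 − 0.375(35.5 − 0.5x_C), which gives 0.8125x_C = 12.1875 ⇒ x_C = 15.
Then x_B = 35.5 − 0.5·15 = 28.
Equilibrium price: P = 229 − 3·43 = 100.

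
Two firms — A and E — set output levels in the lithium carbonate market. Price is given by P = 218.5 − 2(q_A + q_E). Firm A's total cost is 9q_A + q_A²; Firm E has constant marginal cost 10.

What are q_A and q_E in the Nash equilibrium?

21.05, 41.6

Firm A's profit: π = q_A(218.5 − 2(q_A + q_E)) − 9q_A − q_A².
∂π/∂q_A = 209.5 − 6q_A − 2q_E = 0, so q_A = 419/12 − (1/3)q_E.
For E: ∂π/∂q_E = 208.5 − 4q_E − 2q_A = 0 ⇒ q_E = 52.125 − 0.5q_A.
Solving the two reaction functions simultaneously: (1 − (−1/3)(−0.5))q_A = 419/12 − (1/3)·52.125, so (5/6)q_A = 421/24 and q_A = 21.05.
Then q_E = 52.125 − 0.5·21.05 = 41.6.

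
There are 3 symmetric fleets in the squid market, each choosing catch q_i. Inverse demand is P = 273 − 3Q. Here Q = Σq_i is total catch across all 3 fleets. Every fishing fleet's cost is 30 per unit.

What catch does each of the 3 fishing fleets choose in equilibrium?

20.25

A representative fishing fleet's profit is π_i = q_i(273 − 3Q) − 30q_i, with Q = q_i + Σ_{j≠i} q_j.
First-order condition: 243 − 6q_i − 3Σ_{j≠i} q_j = 0.
In a symmetric equilibrium every fishing fleet chooses the same q, so Σ_{j≠i} q_j = 2q. The condition becomes 243 − 12q = 0, giving q = 243/12 = 20.25.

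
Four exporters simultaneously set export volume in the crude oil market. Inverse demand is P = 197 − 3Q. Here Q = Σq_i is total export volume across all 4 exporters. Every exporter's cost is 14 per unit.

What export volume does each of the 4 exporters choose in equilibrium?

12.2

A representative exporter's profit is π_i = q_i(197 − 3Q) − 14q_i, with Q = q_i + Σ_{j≠i} q_j.
First-order condition: 183 − 6q_i − 3Σ_{j≠i} q_j = 0.
Imposing symmetry (q_j = q for all j) turns Σ_{j≠i} q_j into 3q, so 183 = 15q and q = 12.2.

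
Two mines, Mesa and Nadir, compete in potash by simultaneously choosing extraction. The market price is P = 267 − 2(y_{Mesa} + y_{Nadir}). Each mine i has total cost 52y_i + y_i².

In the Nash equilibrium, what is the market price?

159.5

Mine Mesa's profit: π = y_{Mesa}(267 − 2(y_{Mesa} + y_{Nadir})) − 52y_{Mesa} − y_{Mesa}².
∂π/∂y_{Mesa} = 215 − 6y_{Mesa} − 2y_{Nadir} = 0, so y_{Mesa} = 215/6 − (1/3)y_{Nadir}.
The game is symmetric, so in equilibrium y_{Nadir} = y_{Mesa}: the reaction function gives (4/3)y_{Mesa} = 215/6, hence y_{Mesa} = 26.875.
Equilibrium price: P = 267 − 2·53.75 = 159.5.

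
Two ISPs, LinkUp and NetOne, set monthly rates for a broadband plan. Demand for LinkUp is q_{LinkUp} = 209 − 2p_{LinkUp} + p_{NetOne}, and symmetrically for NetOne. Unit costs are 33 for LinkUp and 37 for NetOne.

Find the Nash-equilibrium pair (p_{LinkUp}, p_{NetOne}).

LinkUp's profit: π = (p_{LinkUp} − 33)(209 − 2p_{LinkUp} + p_{NetOne}).
∂π/∂p_{LinkUp} = 275 − 4p_{LinkUp} + p_{NetOne} = 0 ⇒ p_{LinkUp} = 68.75 + 0.25p_{NetOne}.
Similarly p_{NetOne} = 70.75 + 0.25p_{LinkUp}.
Solving the two reaction functions simultaneously: (1 − (0.25)(0.25))p_{LinkUp} = 68.75 + 0.25·70.75, so 0.9375p_{LinkUp} = 86.4375 and p_{LinkUp} = 92.2.
Then p_{NetOne} = 70.75 + 0.25·92.2 = 93.8.

92.2, 93.8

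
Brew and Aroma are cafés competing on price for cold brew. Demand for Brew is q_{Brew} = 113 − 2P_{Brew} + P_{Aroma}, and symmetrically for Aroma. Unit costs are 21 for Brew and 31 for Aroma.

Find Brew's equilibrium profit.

Brew's profit: π = (P_{Brew} − 21)(113 − 2P_{Brew} + P_{Aroma}).
∂π/∂P_{Brew} = 155 − 4P_{Brew} + P_{Aroma} = 0 ⇒ P_{Brew} = 38.75 + 0.25P_{Aroma}.
Similarly P_{Aroma} = 43.75 + 0.25P_{Brew}.
Plugging P_{Aroma} into Brew's best response: P_{Brew} = 38.75 + 0.25(43.75 + 0.25P_{Brew}) ⇒ 0.9375P_{Brew} = 49.6875, so P_{Brew} = 53.
Then P_{Aroma} = 43.75 + 0.25·53 = 57.
q_{Brew} = 113 − 2·53 + 57 = 64.
Profit = (53 − 21)·64 = 2048.

2048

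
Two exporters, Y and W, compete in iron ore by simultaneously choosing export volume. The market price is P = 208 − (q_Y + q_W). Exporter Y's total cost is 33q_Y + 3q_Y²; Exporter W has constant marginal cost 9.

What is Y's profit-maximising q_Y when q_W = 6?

Exporter Y's profit: π = q_Y(208 − (q_Y + q_W)) − 33q_Y − 3q_Y².
∂π/∂q_Y = 175 − 8q_Y − q_W = 0, so q_Y = 21.875 − 0.125q_W.
At q_W = 6: q_Y = 21.875 − 0.125·6 = 21.125.

21.125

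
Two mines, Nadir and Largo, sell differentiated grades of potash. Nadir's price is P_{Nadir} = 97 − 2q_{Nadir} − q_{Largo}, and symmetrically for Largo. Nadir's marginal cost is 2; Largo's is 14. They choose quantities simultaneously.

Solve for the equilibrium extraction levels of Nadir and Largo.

Mine Nadir's profit: π = q_{Nadir}(97 − 2q_{Nadir} − q_{Largo}) − 2q_{Nadir}.
∂π/∂q_{Nadir} = 95 − 4q_{Nadir} − q_{Largo} = 0 ⇒ q_{Nadir} = 23.75 − 0.25q_{Largo}.
Similarly q_{Largo} = 20.75 − 0.25q_{Nadir}.
Substituting the second reaction function into the first: q_{Nadir} = 23.75 − 0.25(20.75 − 0.25q_{Nadir}), which gives 0.9375q_{Nadir} = 18.5625 ⇒ q_{Nadir} = 19.8.
Then q_{Largo} = 20.75 − 0.25·19.8 = 15.8.

19.8, 15.8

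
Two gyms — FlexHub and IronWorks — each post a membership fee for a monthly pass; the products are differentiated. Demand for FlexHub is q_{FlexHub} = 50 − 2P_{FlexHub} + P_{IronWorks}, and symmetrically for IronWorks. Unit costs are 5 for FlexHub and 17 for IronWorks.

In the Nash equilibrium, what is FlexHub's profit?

FlexHub's profit: π = (P_{FlexHub} − 5)(50 − 2P_{FlexHub} + P_{IronWorks}).
∂π/∂P_{FlexHub} = 60 − 4P_{FlexHub} + P_{IronWorks} = 0 ⇒ P_{FlexHub} = 15 + 0.25P_{IronWorks}.
Similarly P_{IronWorks} = 21 + 0.25P_{FlexHub}.
Plugging P_{IronWorks} into FlexHub's best response: P_{FlexHub} = 15 + 0.25(21 + 0.25P_{FlexHub}) ⇒ 0.9375P_{FlexHub} = 20.25, so P_{FlexHub} = 21.6.
Then P_{IronWorks} = 21 + 0.25·21.6 = 26.4.
q_{FlexHub} = 50 − 2·21.6 + 26.4 = 33.2.
Profit = (21.6 − 5)·33.2 = 551.12.

551.12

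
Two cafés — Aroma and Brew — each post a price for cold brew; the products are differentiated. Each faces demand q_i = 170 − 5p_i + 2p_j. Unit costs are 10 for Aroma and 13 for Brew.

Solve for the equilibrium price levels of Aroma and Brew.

Aroma's profit: π = (p_{Aroma} − 10)(170 − 5p_{Aroma} + 2p_{Brew}).
∂π/∂p_{Aroma} = 220 − 10p_{Aroma} + 2p_{Brew} = 0 ⇒ p_{Aroma} = 22 + 0.2p_{Brew}.
Similarly p_{Brew} = 23.5 + 0.2p_{Aroma}.
Plugging p_{Brew} into Aroma's best response: p_{Aroma} = 22 + 0.2(23.5 + 0.2p_{Aroma}) ⇒ 0.96p_{Aroma} = 26.7, so p_{Aroma} = 27.8125.
Then p_{Brew} = 23.5 + 0.2·27.8125 = 29.0625.

27.8125, 29.0625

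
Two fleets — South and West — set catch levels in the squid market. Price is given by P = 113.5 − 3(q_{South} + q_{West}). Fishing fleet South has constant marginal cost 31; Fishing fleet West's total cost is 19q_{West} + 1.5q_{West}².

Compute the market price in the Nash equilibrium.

Fishing fleet South's profit: π = q_{South}(113.5 − 3(q_{South} + q_{West})) − 31q_{South}.
∂π/∂q_{South} = 82.5 − 6q_{South} − 3q_{West} = 0, so q_{South} = 13.75 − 0.5q_{West}.
For West: ∂π/∂q_{West} = 94.5 − 9q_{West} − 3q_{South} = 0 ⇒ q_{West} = 10.5 − (1/3)q_{South}.
Substituting the second reaction function into the first: q_{South} = 13.75 − 0.5(10.5 − (1/3)q_{South}), which gives (5/6)q_{South} = 8.5 ⇒ q_{South} = 10.2.
Then q_{West} = 10.5 − (1/3)·10.2 = 7.1.
Equilibrium price: P = 113.5 − 3·17.3 = 61.6.

61.6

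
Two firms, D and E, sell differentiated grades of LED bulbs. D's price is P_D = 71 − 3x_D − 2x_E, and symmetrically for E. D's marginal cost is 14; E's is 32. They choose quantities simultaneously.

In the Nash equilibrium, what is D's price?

38.75

Firm D's profit: π = x_D(71 − 3x_D − 2x_E) − 14x_D.
∂π/∂x_D = 57 − 6x_D − 2x_E = 0 ⇒ x_D = 9.5 − (1/3)x_E.
Similarly x_E = 6.5 − (1/3)x_D.
Solving the two reaction functions simultaneously: (1 − (−1/3)(−1/3))x_D = 9.5 − (1/3)·6.5, so (8/9)x_D = 22/3 and x_D = 8.25.
Then x_E = 6.5 − (1/3)·8.25 = 3.75.
P_D = 71 − 3·8.25 − 2·3.75 = 38.75.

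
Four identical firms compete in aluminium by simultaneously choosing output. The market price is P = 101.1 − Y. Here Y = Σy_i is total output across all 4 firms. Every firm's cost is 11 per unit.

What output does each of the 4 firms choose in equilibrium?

A representative firm's profit is π_i = y_i(101.1 − Y) − 11y_i, with Y = y_i + Σ_{j≠i} y_j.
First-order condition: 90.1 − 2y_i − Σ_{j≠i} y_j = 0.
With identical firms, set every y_j = y: then 90.1 − 2y − 3y = 0, i.e. y = 90.1/5 = 18.02.

18.02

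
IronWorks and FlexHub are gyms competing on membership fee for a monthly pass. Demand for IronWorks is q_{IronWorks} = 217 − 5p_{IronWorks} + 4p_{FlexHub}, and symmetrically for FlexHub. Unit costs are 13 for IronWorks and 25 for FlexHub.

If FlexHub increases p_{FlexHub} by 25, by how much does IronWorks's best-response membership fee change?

10

IronWorks's profit: π = (p_{IronWorks} − 13)(217 − 5p_{IronWorks} + 4p_{FlexHub}).
∂π/∂p_{IronWorks} = 282 − 10p_{IronWorks} + 4p_{FlexHub} = 0 ⇒ p_{IronWorks} = 28.2 + 0.4p_{FlexHub}.
The reaction-function slope is 0.4, so a 25-unit rise in p_{FlexHub} moves p_{IronWorks} by 0.4 × 25 = 10. IronWorks's best response rises — the actions are strategic complements.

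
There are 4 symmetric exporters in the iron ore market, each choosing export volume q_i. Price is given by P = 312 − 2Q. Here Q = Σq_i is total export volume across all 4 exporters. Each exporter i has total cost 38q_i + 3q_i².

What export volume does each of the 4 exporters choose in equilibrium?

17.125

A representative exporter's profit is π_i = q_i(312 − 2Q) − 38q_i − 3q_i², with Q = q_i + Σ_{j≠i} q_j.
First-order condition: 274 − 10q_i − 2Σ_{j≠i} q_j = 0.
Imposing symmetry (q_j = q for all j) turns Σ_{j≠i} q_j into 3q, so 274 = 16q and q = 17.125.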